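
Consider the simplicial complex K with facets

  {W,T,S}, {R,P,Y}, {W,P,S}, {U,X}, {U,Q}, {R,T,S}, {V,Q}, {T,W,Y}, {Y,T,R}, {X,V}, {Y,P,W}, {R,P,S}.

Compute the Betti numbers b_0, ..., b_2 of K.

Take the total order P < Q < R < S < T < U < V < W < X < Y on the vertex set. Then K (dimension 2) consists of the simplices:

  0-simplices (10): P, Q, R, S, T, U, V, W, X, Y
  1-simplices (16): PR, PS, PW, PY, QU, QV, RS, RT, RY, ST, SW, TW, TY, UX, VX, WY
  2-simplices (8): PRS, PRY, PSW, PWY, RST, RTY, STW, TWY

so the chain groups are C_0 ≅ Z^10, C_1 ≅ Z^16, C_2 ≅ Z^8.

∂_1: C_1 → C_0 is given by ∂[p,q] = [q] − [p]. For instance
  ∂PW = W − P.
This gives a 10×16 integer matrix of rank 8; reducing to Smith normal form yields diagonal entries (1,1,1,1,1,1,1,1).

The boundary map ∂_2: C_2 → C_1 acts by ∂[p,q,r] = [q,r] − [p,r] + [p,q]. For instance
  ∂PRY = RY − PY + PR,
  ∂PRS = RS − PS + PR.
The 16×8 boundary matrix has rank 7 and Smith normal form diag(1,1,1,1,1,1,1).

Now H_k = ker ∂_k / im ∂_{k+1}, so:

  H_0: rank C_0 − rank ∂_1 = 10 − 8 = 2, and the invariant factors of ∂_1 are all 1, so H_0 = Z^2.
  H_1: rank ker ∂_1 − rank ∂_2 = (16 − 8) − 7 = 1, and the invariant factors of ∂_2 are all 1, so H_1 = Z.
  H_2: rank ker ∂_2 − rank ∂_3 = (8 − 7) − 0 = 1, and there is no ∂_3, so H_2 = Z.

Hence the Betti numbers are b_0 = 2, b_1 = 1, b_2 = 1.

b_0 = 2, b_1 = 1, b_2 = 1.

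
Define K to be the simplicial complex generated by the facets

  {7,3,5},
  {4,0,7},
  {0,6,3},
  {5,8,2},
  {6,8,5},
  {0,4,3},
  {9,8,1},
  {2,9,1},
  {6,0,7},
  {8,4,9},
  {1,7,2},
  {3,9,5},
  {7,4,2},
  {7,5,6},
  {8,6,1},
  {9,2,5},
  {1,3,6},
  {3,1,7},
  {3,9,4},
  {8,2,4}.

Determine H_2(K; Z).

Fix the vertex order 0 < 1 < 2 < 3 < 4 < 5 < 6 < 7 < 8 < 9 and write every simplex with vertices in increasing order. Then dim K = 2 and the simplices of K are:

  0-simplices (10): [0], [1], [2], [3], [4], [5], [6], [7], [8], [9]
  1-simplices (30): (30 of them)
  2-simplices (20): (20 of them)

giving chain groups C_0 ≅ Z^10, C_1 ≅ Z^30, C_2 ≅ Z^20.

∂_1: C_1 → C_0 sends each edge [p,q] (with p < q) to q − p. For instance
  ∂[5,9] = [9] − [5].
As a 10×30 matrix over Z this has rank 9, with invariant factors (1,1,1,1,1,1,1,1,1).

∂_2: C_2 → C_1 sends each 2-simplex [p,q,r] to [q,r] − [p,r] + [p,q]. For instance
  ∂[3,5,9] = [5,9] − [3,9] + [3,5],
  ∂[0,6,7] = [6,7] − [0,7] + [0,6].
The resulting 30×20 matrix has rank 20, and its Smith normal form has invariant factors (1,1,1,1,1,1,1,1,1,1,1,1,1,1,1,1,1,1,1,2).

Now H_k = ker ∂_k / im ∂_{k+1}, so:

  H_2: rank ker ∂_2 − rank ∂_3 = (20 − 20) − 0 = 0, and there is no ∂_3, so H_2 ≅ 0.

H_2 ≅ 0.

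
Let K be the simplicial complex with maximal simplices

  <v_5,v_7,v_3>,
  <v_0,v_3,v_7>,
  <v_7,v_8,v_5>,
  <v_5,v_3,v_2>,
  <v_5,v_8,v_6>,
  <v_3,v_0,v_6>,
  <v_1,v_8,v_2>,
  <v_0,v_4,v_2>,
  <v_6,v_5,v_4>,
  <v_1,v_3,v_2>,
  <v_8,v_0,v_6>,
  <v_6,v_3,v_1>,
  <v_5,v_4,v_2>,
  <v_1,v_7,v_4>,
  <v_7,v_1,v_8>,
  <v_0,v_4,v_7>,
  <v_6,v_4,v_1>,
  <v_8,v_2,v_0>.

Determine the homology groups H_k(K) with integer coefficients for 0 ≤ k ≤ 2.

Take the total order v_0 < v_1 < v_2 < v_3 < v_4 < v_5 < v_6 < v_7 < v_8 on the vertex set. Then K (dimension 2) consists of the simplices:

  0-simplices (9): [v_0], [v_1], [v_2], [v_3], [v_4], [v_5], [v_6], [v_7], [v_8]
  1-simplices (27): (27 of them)
  2-simplices (18): (18 of them)

Hence C_0 ≅ Z^9, C_1 ≅ Z^27, C_2 ≅ Z^18.

∂_1: C_1 → C_0 is given by ∂[p,q] = [q] − [p]. For instance
  ∂[v_0,v_4] = [v_4] − [v_0].
The resulting 9×27 matrix has rank 8, and its Smith normal form has invariant factors (1,1,1,1,1,1,1,1).

∂_2: C_2 → C_1 maps a triangle to the signed sum of its edges. For instance
  ∂[v_1,v_4,v_6] = [v_4,v_6] − [v_1,v_6] + [v_1,v_4],
  ∂[v_1,v_3,v_6] = [v_3,v_6] − [v_1,v_6] + [v_1,v_3].
This gives a 27×18 integer matrix of rank 17; reducing to Smith normal form yields diagonal entries (1,1,1,1,1,1,1,1,1,1,1,1,1,1,1,1,1).

Now H_k = ker ∂_k / im ∂_{k+1}, so:

  H_0: rank C_0 − rank ∂_1 = 9 − 8 = 1, and the invariant factors of ∂_1 are all 1, so H_0 ≅ Z.
  H_1: rank ker ∂_1 − rank ∂_2 = (27 − 8) − 17 = 2, and the invariant factors of ∂_2 are all 1, so H_1 ≅ Z^2.
  H_2: rank ker ∂_2 − rank ∂_3 = (18 − 17) − 0 = 1, and there is no ∂_3, so H_2 ≅ Z.

As a check, the Euler characteristic is 9 − 27 + 18 = 0, which agrees with 1 − 2 + 1 = 0.

H_0 ≅ Z,  H_1 ≅ Z^2,  H_2 ≅ Z.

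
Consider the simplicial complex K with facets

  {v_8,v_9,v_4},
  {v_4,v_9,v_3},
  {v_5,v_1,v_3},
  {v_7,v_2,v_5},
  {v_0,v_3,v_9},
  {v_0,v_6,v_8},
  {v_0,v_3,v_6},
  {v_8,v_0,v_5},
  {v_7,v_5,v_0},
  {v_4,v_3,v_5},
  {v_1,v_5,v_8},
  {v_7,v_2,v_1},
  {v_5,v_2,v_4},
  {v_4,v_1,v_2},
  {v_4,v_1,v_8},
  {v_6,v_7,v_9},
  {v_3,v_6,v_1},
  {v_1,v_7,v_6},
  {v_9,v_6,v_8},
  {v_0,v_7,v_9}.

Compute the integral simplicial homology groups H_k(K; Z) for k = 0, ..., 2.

H_0 = Z,  H_1 = Z × Z/2,  H_2 = 0.

Fix the vertex order v_0 < v_1 < v_2 < v_3 < v_4 < v_5 < v_6 < v_7 < v_8 < v_9 and write every simplex with vertices in increasing order. Then dim K = 2 and the simplices of K are:

  0-simplices (10): [v_0], [v_1], [v_2], [v_3], [v_4], [v_5], [v_6], [v_7], [v_8], [v_9]
  1-simplices (30): (30 of them)
  2-simplices (20): (20 of them)

so the chain groups are C_0 ≅ Z^10, C_1 ≅ Z^30, C_2 ≅ Z^20.

The boundary map ∂_1: C_1 → C_0 maps an edge to its endpoints' difference, ∂[p,q] = q − p. For instance
  ∂[v_0,v_9] = [v_9] − [v_0].
As a 10×30 matrix over Z this has rank 9, with invariant factors (1,1,1,1,1,1,1,1,1).

∂_2: C_2 → C_1 maps a triangle to the signed sum of its edges. For instance
  ∂[v_2,v_4,v_5] = [v_4,v_5] − [v_2,v_5] + [v_2,v_4],
  ∂[v_1,v_2,v_7] = [v_2,v_7] − [v_1,v_7] + [v_1,v_2].
The resulting 30×20 matrix has rank 20, and its Smith normal form has invariant factors (1,1,1,1,1,1,1,1,1,1,1,1,1,1,1,1,1,1,1,2).

Now H_k = ker ∂_k / im ∂_{k+1}, so:

  H_0: rank C_0 − rank ∂_1 = 10 − 9 = 1, and the invariant factors of ∂_1 are all 1, so H_0 ≅ Z.
  H_1: rank ker ∂_1 − rank ∂_2 = (30 − 9) − 20 = 1, and ∂_2 has invariant factor 2 > 1, so H_1 ≅ Z × Z/2.
  H_2: rank ker ∂_2 − rank ∂_3 = (20 − 20) − 0 = 0, and there is no ∂_3, so H_2 ≅ 0.

(K is a triangulation of the Klein bottle.)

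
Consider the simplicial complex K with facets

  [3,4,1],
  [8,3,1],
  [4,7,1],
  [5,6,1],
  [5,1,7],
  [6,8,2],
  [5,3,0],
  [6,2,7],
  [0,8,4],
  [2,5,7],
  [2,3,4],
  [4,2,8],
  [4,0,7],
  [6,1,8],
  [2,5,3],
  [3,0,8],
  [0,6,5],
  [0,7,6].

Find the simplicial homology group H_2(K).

Fix the vertex order 0 < 1 < 2 < 3 < 4 < 5 < 6 < 7 < 8 and write every simplex with vertices in increasing order. Then dim K = 2 and the simplices of K are:

  0-simplices (9): [0], [1], [2], [3], [4], [5], [6], [7], [8]
  1-simplices (27): (27 of them)
  2-simplices (18): [0,3,5], [0,3,8], [0,4,7], [0,4,8], [0,5,6], [0,6,7], [1,3,4], [1,3,8], [1,4,7], [1,5,6], [1,5,7], [1,6,8], [2,3,4], [2,3,5], [2,4,8], [2,5,7], [2,6,7], [2,6,8]

Hence C_0 ≅ Z^9, C_1 ≅ Z^27, C_2 ≅ Z^18.

Boundary ∂_1: C_1 → C_0 sends each edge [p,q] (with p < q) to q − p. For instance
  ∂[2,5] = [5] − [2].
The 9×27 boundary matrix has rank 8 and Smith normal form diag(1,1,1,1,1,1,1,1).

Boundary ∂_2: C_2 → C_1 acts by ∂[p,q,r] = [q,r] − [p,r] + [p,q]. For instance
  ∂[2,3,4] = [3,4] − [2,4] + [2,3],
  ∂[2,5,7] = [5,7] − [2,7] + [2,5].
The resulting 27×18 matrix has rank 18, and its Smith normal form has invariant factors (1,1,1,1,1,1,1,1,1,1,1,1,1,1,1,1,1,2).

Computing H_k = (kernel of ∂_k) / (image of ∂_{k+1}):

  H_2: rank ker ∂_2 − rank ∂_3 = (18 − 18) − 0 = 0, and there is no ∂_3, so H_2 = 0.

H_2 ≅ 0.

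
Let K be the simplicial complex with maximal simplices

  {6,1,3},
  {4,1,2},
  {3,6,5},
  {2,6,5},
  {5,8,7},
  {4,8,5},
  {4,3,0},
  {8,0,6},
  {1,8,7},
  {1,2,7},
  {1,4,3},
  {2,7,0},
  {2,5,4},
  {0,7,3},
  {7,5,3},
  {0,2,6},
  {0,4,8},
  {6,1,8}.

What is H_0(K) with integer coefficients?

Fix the vertex order 0 < 1 < 2 < 3 < 4 < 5 < 6 < 7 < 8 and write every simplex with vertices in increasing order. Then dim K = 2 and the simplices of K are:

  0-simplices (9): [0], [1], [2], [3], [4], [5], [6], [7], [8]
  1-simplices (27): (27 of them)
  2-simplices (18): [0,2,6], [0,2,7], [0,3,4], [0,3,7], [0,4,8], [0,6,8], [1,2,4], [1,2,7], [1,3,4], [1,3,6], [1,6,8], [1,7,8], [2,4,5], [2,5,6], [3,5,6], [3,5,7], [4,5,8], [5,7,8]

so the chain groups are C_0 ≅ Z^9, C_1 ≅ Z^27, C_2 ≅ Z^18.

∂_1: C_1 → C_0 is given by ∂[p,q] = [q] − [p].
The 9×27 boundary matrix has rank 8 and Smith normal form diag(1,1,1,1,1,1,1,1).

∂_2: C_2 → C_1 acts by ∂[p,q,r] = [q,r] − [p,r] + [p,q]. For instance
  ∂[2,4,5] = [4,5] − [2,5] + [2,4],
  ∂[5,7,8] = [7,8] − [5,8] + [5,7].
As a 27×18 matrix over Z this has rank 17, with invariant factors (1,1,1,1,1,1,1,1,1,1,1,1,1,1,1,1,1).

Now H_k = ker ∂_k / im ∂_{k+1}, so:

  H_0: rank C_0 − rank ∂_1 = 9 − 8 = 1, and the invariant factors of ∂_1 are all 1, so H_0 ≅ Z.

H_0 ≅ Z.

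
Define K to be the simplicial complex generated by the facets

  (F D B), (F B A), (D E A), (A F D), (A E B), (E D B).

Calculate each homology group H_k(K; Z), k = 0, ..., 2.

H_0 = Z,  H_1 = 0,  H_2 = Z.

We work with the vertex ordering A < B < D < E < F. The simplices of K, each written with vertices in increasing order, are:

  0-simplices (5): A, B, D, E, F
  1-simplices (9): AB, AD, AE, AF, BD, BE, BF, DE, DF
  2-simplices (6): ABE, ABF, ADE, ADF, BDE, BDF

Hence C_0 ≅ Z^5, C_1 ≅ Z^9, C_2 ≅ Z^6.

The boundary map ∂_1: C_1 → C_0 sends each edge [p,q] (with p < q) to q − p.
This gives a 5×9 integer matrix of rank 4; reducing to Smith normal form yields diagonal entries (1,1,1,1).

∂_2: C_2 → C_1 sends each 2-simplex [p,q,r] to [q,r] − [p,r] + [p,q]. For instance
  ∂ADF = DF − AF + AD,
  ∂ABF = BF − AF + AB.
This gives a 9×6 integer matrix of rank 5; reducing to Smith normal form yields diagonal entries (1,1,1,1,1).

Now H_k = ker ∂_k / im ∂_{k+1}, so:

  H_0: rank C_0 − rank ∂_1 = 5 − 4 = 1, and the invariant factors of ∂_1 are all 1, so H_0 ≅ Z.
  H_1: rank ker ∂_1 − rank ∂_2 = (9 − 4) − 5 = 0, and the invariant factors of ∂_2 are all 1, so H_1 ≅ 0.
  H_2: rank ker ∂_2 − rank ∂_3 = (6 − 5) − 0 = 1, and there is no ∂_3, so H_2 ≅ Z.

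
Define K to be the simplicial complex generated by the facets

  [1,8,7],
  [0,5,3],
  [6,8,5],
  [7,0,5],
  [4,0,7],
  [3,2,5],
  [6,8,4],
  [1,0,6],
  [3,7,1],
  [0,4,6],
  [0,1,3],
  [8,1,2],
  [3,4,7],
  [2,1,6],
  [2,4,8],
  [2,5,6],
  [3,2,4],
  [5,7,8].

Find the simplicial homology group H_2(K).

H_2 ≅ 0.

Take the total order 0 < 1 < 2 < 3 < 4 < 5 < 6 < 7 < 8 on the vertex set. Then K (dimension 2) consists of the simplices:

  0-simplices (9): [0], [1], [2], [3], [4], [5], [6], [7], [8]
  1-simplices (27): (27 of them)
  2-simplices (18): [0,1,3], [0,1,6], [0,3,5], [0,4,6], [0,4,7], [0,5,7], [1,2,6], [1,2,8], [1,3,7], [1,7,8], [2,3,4], [2,3,5], [2,4,8], [2,5,6], [3,4,7], [4,6,8], [5,6,8], [5,7,8]

Hence C_0 ≅ Z^9, C_1 ≅ Z^27, C_2 ≅ Z^18.

The boundary map ∂_1: C_1 → C_0 is given by ∂[p,q] = [q] − [p].
This gives a 9×27 integer matrix of rank 8; reducing to Smith normal form yields diagonal entries (1,1,1,1,1,1,1,1).

∂_2: C_2 → C_1 sends each 2-simplex [p,q,r] to [q,r] − [p,r] + [p,q]. For instance
  ∂[5,6,8] = [6,8] − [5,8] + [5,6],
  ∂[3,4,7] = [4,7] − [3,7] + [3,4].
As a 27×18 matrix over Z this has rank 18, with invariant factors (1,1,1,1,1,1,1,1,1,1,1,1,1,1,1,1,1,2).

Computing H_k = (kernel of ∂_k) / (image of ∂_{k+1}):

  H_2: rank ker ∂_2 − rank ∂_3 = (18 − 18) − 0 = 0, and there is no ∂_3, so H_2 = 0.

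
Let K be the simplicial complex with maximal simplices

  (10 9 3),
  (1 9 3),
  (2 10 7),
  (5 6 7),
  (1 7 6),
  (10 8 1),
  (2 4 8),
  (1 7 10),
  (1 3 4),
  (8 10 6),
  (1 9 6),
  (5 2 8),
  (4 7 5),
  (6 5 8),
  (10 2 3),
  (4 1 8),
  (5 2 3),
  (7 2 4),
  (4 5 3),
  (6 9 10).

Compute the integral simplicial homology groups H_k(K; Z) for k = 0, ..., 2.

H_0 = Z,  H_1 = Z × Z/2,  H_2 = 0.

Fix the vertex order 1 < 2 < 3 < 4 < 5 < 6 < 7 < 8 < 9 < 10 and write every simplex with vertices in increasing order. Then dim K = 2 and the simplices of K are:

  0-simplices (10): [1], [2], [3], [4], [5], [6], [7], [8], [9], [10]
  1-simplices (30): (30 of them)
  2-simplices (20): (20 of them)

so the chain groups are C_0 ≅ Z^10, C_1 ≅ Z^30, C_2 ≅ Z^20.

∂_1: C_1 → C_0 maps an edge to its endpoints' difference, ∂[p,q] = q − p.
The resulting 10×30 matrix has rank 9, and its Smith normal form has invariant factors (1,1,1,1,1,1,1,1,1).

∂_2: C_2 → C_1 sends each 2-simplex [p,q,r] to [q,r] − [p,r] + [p,q]. For instance
  ∂[2,7,10] = [7,10] − [2,10] + [2,7],
  ∂[1,3,9] = [3,9] − [1,9] + [1,3].
As a 30×20 matrix over Z this has rank 20, with invariant factors (1,1,1,1,1,1,1,1,1,1,1,1,1,1,1,1,1,1,1,2).

Computing H_k = (kernel of ∂_k) / (image of ∂_{k+1}):

  H_0: rank C_0 − rank ∂_1 = 10 − 9 = 1, and the invariant factors of ∂_1 are all 1, so H_0 = Z.
  H_1: rank ker ∂_1 − rank ∂_2 = (30 − 9) − 20 = 1, and ∂_2 has invariant factor 2 > 1, so H_1 = Z × Z/2.
  H_2: rank ker ∂_2 − rank ∂_3 = (20 − 20) − 0 = 0, and there is no ∂_3, so H_2 = 0.

As a check, the Euler characteristic is 10 − 30 + 20 = 0, which agrees with 1 − 1 + 0 = 0.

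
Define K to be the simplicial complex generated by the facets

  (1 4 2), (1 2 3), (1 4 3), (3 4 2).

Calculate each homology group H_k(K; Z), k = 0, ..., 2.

H_0 ≅ Z,  H_1 = 0,  H_2 ≅ Z.

Take the total order 1 < 2 < 3 < 4 on the vertex set. Then K (dimension 2) consists of the simplices:

  0-simplices (4): [1], [2], [3], [4]
  1-simplices (6): [1,2], [1,3], [1,4], [2,3], [2,4], [3,4]
  2-simplices (4): [1,2,3], [1,2,4], [1,3,4], [2,3,4]

Hence C_0 ≅ Z^4, C_1 ≅ Z^6, C_2 ≅ Z^4.

Boundary ∂_1: C_1 → C_0 maps an edge to its endpoints' difference, ∂[p,q] = q − p. For instance
  ∂[1,4] = [4] − [1].
The resulting 4×6 matrix has rank 3, and its Smith normal form has invariant factors (1,1,1).

The boundary map ∂_2: C_2 → C_1 acts by ∂[p,q,r] = [q,r] − [p,r] + [p,q]. For instance
  ∂[2,3,4] = [3,4] − [2,4] + [2,3],
  ∂[1,3,4] = [3,4] − [1,4] + [1,3].
This gives a 6×4 integer matrix of rank 3; reducing to Smith normal form yields diagonal entries (1,1,1).

Computing H_k = (kernel of ∂_k) / (image of ∂_{k+1}):

  H_0: rank C_0 − rank ∂_1 = 4 − 3 = 1, and the invariant factors of ∂_1 are all 1, so H_0 ≅ Z.
  H_1: rank ker ∂_1 − rank ∂_2 = (6 − 3) − 3 = 0, and the invariant factors of ∂_2 are all 1, so H_1 ≅ 0.
  H_2: rank ker ∂_2 − rank ∂_3 = (4 − 3) − 0 = 1, and there is no ∂_3, so H_2 ≅ Z.

As a check, the Euler characteristic is 4 − 6 + 4 = 2, which agrees with 1 − 0 + 1 = 2.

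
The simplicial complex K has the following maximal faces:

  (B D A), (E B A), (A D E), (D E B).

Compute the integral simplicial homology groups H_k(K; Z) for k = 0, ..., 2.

H_0 ≅ Z,  H_1 = 0,  H_2 ≅ Z.

We work with the vertex ordering A < B < D < E. The simplices of K, each written with vertices in increasing order, are:

  0-simplices (4): A, B, D, E
  1-simplices (6): AB, AD, AE, BD, BE, DE
  2-simplices (4): ABD, ABE, ADE, BDE

Hence C_0 ≅ Z^4, C_1 ≅ Z^6, C_2 ≅ Z^4.

∂_1: C_1 → C_0 sends each edge [p,q] (with p < q) to q − p. For instance
  ∂BD = D − B.
The 4×6 boundary matrix has rank 3 and Smith normal form diag(1,1,1).

The boundary map ∂_2: C_2 → C_1 sends each 2-simplex [p,q,r] to [q,r] − [p,r] + [p,q]. For instance
  ∂ABE = BE − AE + AB,
  ∂BDE = DE − BE + BD.
The 6×4 boundary matrix has rank 3 and Smith normal form diag(1,1,1).

Reading off H_k = ker ∂_k / im ∂_{k+1}:

  H_0: rank C_0 − rank ∂_1 = 4 − 3 = 1, and the invariant factors of ∂_1 are all 1, so H_0 ≅ Z.
  H_1: rank ker ∂_1 − rank ∂_2 = (6 − 3) − 3 = 0, and the invariant factors of ∂_2 are all 1, so H_1 ≅ 0.
  H_2: rank ker ∂_2 − rank ∂_3 = (4 − 3) − 0 = 1, and there is no ∂_3, so H_2 ≅ Z.

As a check, the Euler characteristic is 4 − 6 + 4 = 2, which agrees with 1 − 0 + 1 = 2.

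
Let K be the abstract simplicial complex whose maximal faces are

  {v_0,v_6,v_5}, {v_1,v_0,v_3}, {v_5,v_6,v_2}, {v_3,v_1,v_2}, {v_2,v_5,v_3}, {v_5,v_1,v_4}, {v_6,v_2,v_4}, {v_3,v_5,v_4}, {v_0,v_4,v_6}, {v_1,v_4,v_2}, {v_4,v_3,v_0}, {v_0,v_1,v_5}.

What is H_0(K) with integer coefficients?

H_0 = Z.

Fix the vertex order v_0 < v_1 < v_2 < v_3 < v_4 < v_5 < v_6 and write every simplex with vertices in increasing order. Then dim K = 2 and the simplices of K are:

  0-simplices (7): [v_0], [v_1], [v_2], [v_3], [v_4], [v_5], [v_6]
  1-simplices (18): (18 of them)
  2-simplices (12): (12 of them)

Hence C_0 ≅ Z^7, C_1 ≅ Z^18, C_2 ≅ Z^12.

Boundary ∂_1: C_1 → C_0 sends each edge [p,q] (with p < q) to q − p. For instance
  ∂[v_2,v_5] = [v_5] − [v_2].
The 7×18 boundary matrix has rank 6 and Smith normal form diag(1,1,1,1,1,1).

∂_2: C_2 → C_1 maps a triangle to the signed sum of its edges. For instance
  ∂[v_0,v_5,v_6] = [v_5,v_6] − [v_0,v_6] + [v_0,v_5],
  ∂[v_0,v_3,v_4] = [v_3,v_4] − [v_0,v_4] + [v_0,v_3].
This gives a 18×12 integer matrix of rank 12; reducing to Smith normal form yields diagonal entries (1,1,1,1,1,1,1,1,1,1,1,2).

Computing H_k = (kernel of ∂_k) / (image of ∂_{k+1}):

  H_0: rank C_0 − rank ∂_1 = 7 − 6 = 1, and the invariant factors of ∂_1 are all 1, so H_0 = Z.

(K is a triangulation of the real projective plane RP^2.)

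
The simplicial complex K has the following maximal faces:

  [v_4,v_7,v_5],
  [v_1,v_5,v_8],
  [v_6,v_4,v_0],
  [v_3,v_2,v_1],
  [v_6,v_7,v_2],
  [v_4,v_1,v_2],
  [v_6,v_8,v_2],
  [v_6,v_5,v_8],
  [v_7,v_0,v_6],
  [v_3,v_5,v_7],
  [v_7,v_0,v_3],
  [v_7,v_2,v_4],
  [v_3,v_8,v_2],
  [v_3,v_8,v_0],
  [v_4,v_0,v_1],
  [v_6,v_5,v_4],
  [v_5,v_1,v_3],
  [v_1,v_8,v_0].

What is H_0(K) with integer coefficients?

We work with the vertex ordering v_0 < v_1 < v_2 < v_3 < v_4 < v_5 < v_6 < v_7 < v_8. The simplices of K, each written with vertices in increasing order, are:

  0-simplices (9): [v_0], [v_1], [v_2], [v_3], [v_4], [v_5], [v_6], [v_7], [v_8]
  1-simplices (27): (27 of them)
  2-simplices (18): (18 of them)

so the chain groups are C_0 ≅ Z^9, C_1 ≅ Z^27, C_2 ≅ Z^18.

∂_1: C_1 → C_0 sends each edge [p,q] (with p < q) to q − p.
The 9×27 boundary matrix has rank 8 and Smith normal form diag(1,1,1,1,1,1,1,1).

∂_2: C_2 → C_1 acts by ∂[p,q,r] = [q,r] − [p,r] + [p,q]. For instance
  ∂[v_5,v_6,v_8] = [v_6,v_8] − [v_5,v_8] + [v_5,v_6],
  ∂[v_4,v_5,v_6] = [v_5,v_6] − [v_4,v_6] + [v_4,v_5].
The resulting 27×18 matrix has rank 18, and its Smith normal form has invariant factors (1,1,1,1,1,1,1,1,1,1,1,1,1,1,1,1,1,2).

From H_k ≅ ker(∂_k) / im(∂_{k+1}) we obtain:

  H_0: rank C_0 − rank ∂_1 = 9 − 8 = 1, and the invariant factors of ∂_1 are all 1, so H_0 = Z.

H_0 = Z.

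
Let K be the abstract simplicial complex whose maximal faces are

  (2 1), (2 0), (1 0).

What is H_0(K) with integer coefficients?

H_0 = Z.

Order the vertices as 0 < 1 < 2. Listing each simplex with vertices in this order, K has dimension 1 with simplices:

  0-simplices (3): [0], [1], [2]
  1-simplices (3): [0,1], [0,2], [1,2]

giving chain groups C_0 ≅ Z^3, C_1 ≅ Z^3.

The boundary map ∂_1: C_1 → C_0 sends each edge [p,q] (with p < q) to q − p. For instance
  ∂[0,2] = [2] − [0].
The resulting 3×3 matrix has rank 2, and its Smith normal form has invariant factors (1,1).

Reading off H_k = ker ∂_k / im ∂_{k+1}:

  H_0: rank C_0 − rank ∂_1 = 3 − 2 = 1, and the invariant factors of ∂_1 are all 1, so H_0 ≅ Z.

(K is a triangulation of the circle S^1.)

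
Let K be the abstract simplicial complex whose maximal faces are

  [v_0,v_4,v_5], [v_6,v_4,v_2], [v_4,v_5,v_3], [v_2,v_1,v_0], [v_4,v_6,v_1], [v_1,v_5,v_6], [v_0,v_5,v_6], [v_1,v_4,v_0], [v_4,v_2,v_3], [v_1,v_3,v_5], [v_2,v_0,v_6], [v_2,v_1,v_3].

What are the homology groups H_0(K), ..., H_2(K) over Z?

H_0 ≅ Z,  H_1 ≅ Z/2Z,  H_2 = 0.

We work with the vertex ordering v_0 < v_1 < v_2 < v_3 < v_4 < v_5 < v_6. The simplices of K, each written with vertices in increasing order, are:

  0-simplices (7): [v_0], [v_1], [v_2], [v_3], [v_4], [v_5], [v_6]
  1-simplices (18): (18 of them)
  2-simplices (12): (12 of them)

so the chain groups are C_0 ≅ Z^7, C_1 ≅ Z^18, C_2 ≅ Z^12.

The boundary map ∂_1: C_1 → C_0 sends each edge [p,q] (with p < q) to q − p. For instance
  ∂[v_5,v_6] = [v_6] − [v_5].
As a 7×18 matrix over Z this has rank 6, with invariant factors (1,1,1,1,1,1).

∂_2: C_2 → C_1 sends each 2-simplex [p,q,r] to [q,r] − [p,r] + [p,q]. For instance
  ∂[v_0,v_5,v_6] = [v_5,v_6] − [v_0,v_6] + [v_0,v_5],
  ∂[v_1,v_2,v_3] = [v_2,v_3] − [v_1,v_3] + [v_1,v_2].
As a 18×12 matrix over Z this has rank 12, with invariant factors (1,1,1,1,1,1,1,1,1,1,1,2).

Now H_k = ker ∂_k / im ∂_{k+1}, so:

  H_0: rank C_0 − rank ∂_1 = 7 − 6 = 1, and the invariant factors of ∂_1 are all 1, so H_0 = Z.
  H_1: rank ker ∂_1 − rank ∂_2 = (18 − 6) − 12 = 0, and ∂_2 has invariant factor 2 > 1, so H_1 = Z/2Z.
  H_2: rank ker ∂_2 − rank ∂_3 = (12 − 12) − 0 = 0, and there is no ∂_3, so H_2 = 0.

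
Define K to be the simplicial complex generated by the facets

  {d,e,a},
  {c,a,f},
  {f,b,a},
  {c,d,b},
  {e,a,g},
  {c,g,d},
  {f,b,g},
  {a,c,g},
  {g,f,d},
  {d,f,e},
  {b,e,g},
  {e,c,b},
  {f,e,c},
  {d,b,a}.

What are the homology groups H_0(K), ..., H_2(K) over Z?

K has 7 vertices, 21 edges, 14 triangles.
rank ∂_0 = 0, rank ∂_1 = 6 ⇒ b_0 = 7 − 0 − 6 = 1; all invariant factors of ∂_1 are 1 so no torsion. So H_0 = Z.
rank ∂_1 = 6, rank ∂_2 = 13 ⇒ b_1 = 21 − 6 − 13 = 2; all invariant factors of ∂_2 are 1 so no torsion. So H_1 = Z^2.
rank ∂_2 = 13, rank ∂_3 = 0 ⇒ b_2 = 14 − 13 − 0 = 1. So H_2 = Z.

H_0 ≅ Z,  H_1 ≅ Z^2,  H_2 ≅ Z.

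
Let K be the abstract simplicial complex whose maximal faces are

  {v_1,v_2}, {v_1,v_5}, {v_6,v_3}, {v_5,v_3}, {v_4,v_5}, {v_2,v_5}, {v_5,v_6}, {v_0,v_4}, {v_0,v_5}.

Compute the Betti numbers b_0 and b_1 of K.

b_0 = 1, b_1 = 3.

Take the total order v_0 < v_1 < v_2 < v_3 < v_4 < v_5 < v_6 on the vertex set. Then K (dimension 1) consists of the simplices:

  0-simplices (7): [v_0], [v_1], [v_2], [v_3], [v_4], [v_5], [v_6]
  1-simplices (9): [v_0,v_4], [v_0,v_5], [v_1,v_2], [v_1,v_5], [v_2,v_5], [v_3,v_5], [v_3,v_6], [v_4,v_5], [v_5,v_6]

Hence C_0 ≅ Z^7, C_1 ≅ Z^9.

Boundary ∂_1: C_1 → C_0 maps an edge to its endpoints' difference, ∂[p,q] = q − p.
As a 7×9 matrix over Z this has rank 6, with invariant factors (1,1,1,1,1,1).

From H_k ≅ ker(∂_k) / im(∂_{k+1}) we obtain:

  H_0: rank C_0 − rank ∂_1 = 7 − 6 = 1, and the invariant factors of ∂_1 are all 1, so H_0 ≅ Z.
  H_1: rank ker ∂_1 − rank ∂_2 = (9 − 6) − 0 = 3, and there is no ∂_2, so H_1 ≅ Z^3.

As a check, the Euler characteristic is 7 − 9 = -2, which agrees with 1 − 3 = -2.

Hence the Betti numbers are b_0 = 1, b_1 = 3.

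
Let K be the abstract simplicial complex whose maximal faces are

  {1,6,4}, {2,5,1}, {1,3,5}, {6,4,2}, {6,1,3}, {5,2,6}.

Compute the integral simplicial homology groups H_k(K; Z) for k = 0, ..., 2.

H_0 ≅ Z,  H_1 ≅ Z,  H_2 = 0.

We work with the vertex ordering 1 < 2 < 3 < 4 < 5 < 6. The simplices of K, each written with vertices in increasing order, are:

  0-simplices (6): [1], [2], [3], [4], [5], [6]
  1-simplices (12): [1,2], [1,3], [1,4], [1,5], [1,6], [2,4], [2,5], [2,6], [3,5], [3,6], [4,6], [5,6]
  2-simplices (6): [1,2,5], [1,3,5], [1,3,6], [1,4,6], [2,4,6], [2,5,6]

giving chain groups C_0 ≅ Z^6, C_1 ≅ Z^12, C_2 ≅ Z^6.

∂_1: C_1 → C_0 sends each edge [p,q] (with p < q) to q − p.
This gives a 6×12 integer matrix of rank 5; reducing to Smith normal form yields diagonal entries (1,1,1,1,1).

Boundary ∂_2: C_2 → C_1 maps a triangle to the signed sum of its edges. For instance
  ∂[2,5,6] = [5,6] − [2,6] + [2,5],
  ∂[1,2,5] = [2,5] − [1,5] + [1,2].
As a 12×6 matrix over Z this has rank 6, with invariant factors (1,1,1,1,1,1).

From H_k ≅ ker(∂_k) / im(∂_{k+1}) we obtain:

  H_0: rank C_0 − rank ∂_1 = 6 − 5 = 1, and the invariant factors of ∂_1 are all 1, so H_0 ≅ Z.
  H_1: rank ker ∂_1 − rank ∂_2 = (12 − 5) − 6 = 1, and the invariant factors of ∂_2 are all 1, so H_1 ≅ Z.
  H_2: rank ker ∂_2 − rank ∂_3 = (6 − 6) − 0 = 0, and there is no ∂_3, so H_2 ≅ 0.

As a check, the Euler characteristic is 6 − 12 + 6 = 0, which agrees with 1 − 1 + 0 = 0.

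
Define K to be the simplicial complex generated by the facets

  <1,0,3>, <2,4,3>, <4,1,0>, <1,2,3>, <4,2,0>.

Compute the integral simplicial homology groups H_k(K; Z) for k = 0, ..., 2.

Order the vertices as 0 < 1 < 2 < 3 < 4. Listing each simplex with vertices in this order, K has dimension 2 with simplices:

  0-simplices (5): [0], [1], [2], [3], [4]
  1-simplices (10): [0,1], [0,2], [0,3], [0,4], [1,2], [1,3], [1,4], [2,3], [2,4], [3,4]
  2-simplices (5): [0,1,3], [0,1,4], [0,2,4], [1,2,3], [2,3,4]

Hence C_0 ≅ Z^5, C_1 ≅ Z^10, C_2 ≅ Z^5.

Boundary ∂_1: C_1 → C_0 sends each edge [p,q] (with p < q) to q − p. For instance
  ∂[2,3] = [3] − [2].
The 5×10 boundary matrix has rank 4 and Smith normal form diag(1,1,1,1).

∂_2: C_2 → C_1 maps a triangle to the signed sum of its edges. For instance
  ∂[0,2,4] = [2,4] − [0,4] + [0,2],
  ∂[0,1,4] = [1,4] − [0,4] + [0,1].
This gives a 10×5 integer matrix of rank 5; reducing to Smith normal form yields diagonal entries (1,1,1,1,1).

Reading off H_k = ker ∂_k / im ∂_{k+1}:

  H_0: rank C_0 − rank ∂_1 = 5 − 4 = 1, and the invariant factors of ∂_1 are all 1, so H_0 = Z.
  H_1: rank ker ∂_1 − rank ∂_2 = (10 − 4) − 5 = 1, and the invariant factors of ∂_2 are all 1, so H_1 = Z.
  H_2: rank ker ∂_2 − rank ∂_3 = (5 − 5) − 0 = 0, and there is no ∂_3, so H_2 = 0.

H_0 ≅ Z,  H_1 ≅ Z,  H_2 = 0.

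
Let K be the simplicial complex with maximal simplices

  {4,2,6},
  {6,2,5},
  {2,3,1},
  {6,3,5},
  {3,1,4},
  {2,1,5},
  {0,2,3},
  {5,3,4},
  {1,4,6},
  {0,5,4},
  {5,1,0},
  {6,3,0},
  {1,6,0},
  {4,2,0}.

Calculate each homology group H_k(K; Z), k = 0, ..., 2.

Order the vertices as 0 < 1 < 2 < 3 < 4 < 5 < 6. Listing each simplex with vertices in this order, K has dimension 2 with simplices:

  0-simplices (7): [0], [1], [2], [3], [4], [5], [6]
  1-simplices (21): [0,1], [0,2], [0,3], [0,4], [0,5], [0,6], [1,2], [1,3], [1,4], [1,5], [1,6], [2,3], [2,4], [2,5], [2,6], [3,4], [3,5], [3,6], [4,5], [4,6], [5,6]
  2-simplices (14): [0,1,5], [0,1,6], [0,2,3], [0,2,4], [0,3,6], [0,4,5], [1,2,3], [1,2,5], [1,3,4], [1,4,6], [2,4,6], [2,5,6], [3,4,5], [3,5,6]

so the chain groups are C_0 ≅ Z^7, C_1 ≅ Z^21, C_2 ≅ Z^14.

∂_1: C_1 → C_0 sends each edge [p,q] (with p < q) to q − p. For instance
  ∂[4,6] = [6] − [4].
The resulting 7×21 matrix has rank 6, and its Smith normal form has invariant factors (1,1,1,1,1,1).

The boundary map ∂_2: C_2 → C_1 sends each 2-simplex [p,q,r] to [q,r] − [p,r] + [p,q]. For instance
  ∂[1,3,4] = [3,4] − [1,4] + [1,3],
  ∂[0,1,6] = [1,6] − [0,6] + [0,1].
The resulting 21×14 matrix has rank 13, and its Smith normal form has invariant factors (1,1,1,1,1,1,1,1,1,1,1,1,1).

Reading off H_k = ker ∂_k / im ∂_{k+1}:

  H_0: rank C_0 − rank ∂_1 = 7 − 6 = 1, and the invariant factors of ∂_1 are all 1, so H_0 = Z.
  H_1: rank ker ∂_1 − rank ∂_2 = (21 − 6) − 13 = 2, and the invariant factors of ∂_2 are all 1, so H_1 = Z^2.
  H_2: rank ker ∂_2 − rank ∂_3 = (14 − 13) − 0 = 1, and there is no ∂_3, so H_2 = Z.

(K is a triangulation of the torus T^2.)

H_0 ≅ Z,  H_1 ≅ Z^2,  H_2 ≅ Z.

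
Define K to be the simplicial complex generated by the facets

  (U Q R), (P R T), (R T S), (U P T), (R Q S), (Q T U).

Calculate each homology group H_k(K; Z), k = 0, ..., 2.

We work with the vertex ordering P < Q < R < S < T < U. The simplices of K, each written with vertices in increasing order, are:

  0-simplices (6): P, Q, R, S, T, U
  1-simplices (12): PR, PT, PU, QR, QS, QT, QU, RS, RT, RU, ST, TU
  2-simplices (6): PRT, PTU, QRS, QRU, QTU, RST

so the chain groups are C_0 ≅ Z^6, C_1 ≅ Z^12, C_2 ≅ Z^6.

Boundary ∂_1: C_1 → C_0 sends each edge [p,q] (with p < q) to q − p.
The 6×12 boundary matrix has rank 5 and Smith normal form diag(1,1,1,1,1).

∂_2: C_2 → C_1 maps a triangle to the signed sum of its edges. For instance
  ∂QRS = RS − QS + QR,
  ∂PTU = TU − PU + PT.
The 12×6 boundary matrix has rank 6 and Smith normal form diag(1,1,1,1,1,1).

Computing H_k = (kernel of ∂_k) / (image of ∂_{k+1}):

  H_0: rank C_0 − rank ∂_1 = 6 − 5 = 1, and the invariant factors of ∂_1 are all 1, so H_0 ≅ Z.
  H_1: rank ker ∂_1 − rank ∂_2 = (12 − 5) − 6 = 1, and the invariant factors of ∂_2 are all 1, so H_1 ≅ Z.
  H_2: rank ker ∂_2 − rank ∂_3 = (6 − 6) − 0 = 0, and there is no ∂_3, so H_2 ≅ 0.

As a check, the Euler characteristic is 6 − 12 + 6 = 0, which agrees with 1 − 1 + 0 = 0.
(K is a triangulation of the cylinder S^1 x I.)

H_0 = Z,  H_1 = Z,  H_2 = 0.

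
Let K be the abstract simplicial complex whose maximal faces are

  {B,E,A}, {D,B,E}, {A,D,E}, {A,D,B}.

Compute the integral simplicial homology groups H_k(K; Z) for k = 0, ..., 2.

K has 4 vertices, 6 edges, 4 triangles.
rank ∂_0 = 0, rank ∂_1 = 3 ⇒ b_0 = 4 − 0 − 3 = 1; all invariant factors of ∂_1 are 1 so no torsion. So H_0 ≅ Z.
rank ∂_1 = 3, rank ∂_2 = 3 ⇒ b_1 = 6 − 3 − 3 = 0; all invariant factors of ∂_2 are 1 so no torsion. So H_1 ≅ 0.
rank ∂_2 = 3, rank ∂_3 = 0 ⇒ b_2 = 4 − 3 − 0 = 1. So H_2 ≅ Z.

H_0 ≅ Z,  H_1 = 0,  H_2 ≅ Z.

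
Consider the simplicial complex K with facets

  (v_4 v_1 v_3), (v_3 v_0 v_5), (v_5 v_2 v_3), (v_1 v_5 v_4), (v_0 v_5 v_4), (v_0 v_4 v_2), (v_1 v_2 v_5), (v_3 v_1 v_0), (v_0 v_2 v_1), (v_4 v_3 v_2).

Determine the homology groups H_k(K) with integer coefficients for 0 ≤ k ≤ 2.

H_0 ≅ Z,  H_1 ≅ Z_2,  H_2 = 0.

Take the total order v_0 < v_1 < v_2 < v_3 < v_4 < v_5 on the vertex set. Then K (dimension 2) consists of the simplices:

  0-simplices (6): [v_0], [v_1], [v_2], [v_3], [v_4], [v_5]
  1-simplices (15): (15 of them)
  2-simplices (10): [v_0,v_1,v_2], [v_0,v_1,v_3], [v_0,v_2,v_4], [v_0,v_3,v_5], [v_0,v_4,v_5], [v_1,v_2,v_5], [v_1,v_3,v_4], [v_1,v_4,v_5], [v_2,v_3,v_4], [v_2,v_3,v_5]

Hence C_0 ≅ Z^6, C_1 ≅ Z^15, C_2 ≅ Z^10.

∂_1: C_1 → C_0 sends each edge [p,q] (with p < q) to q − p.
The 6×15 boundary matrix has rank 5 and Smith normal form diag(1,1,1,1,1).

∂_2: C_2 → C_1 acts by ∂[p,q,r] = [q,r] − [p,r] + [p,q]. For instance
  ∂[v_0,v_3,v_5] = [v_3,v_5] − [v_0,v_5] + [v_0,v_3],
  ∂[v_1,v_3,v_4] = [v_3,v_4] − [v_1,v_4] + [v_1,v_3].
The 15×10 boundary matrix has rank 10 and Smith normal form diag(1,1,1,1,1,1,1,1,1,2).

Reading off H_k = ker ∂_k / im ∂_{k+1}:

  H_0: rank C_0 − rank ∂_1 = 6 − 5 = 1, and the invariant factors of ∂_1 are all 1, so H_0 ≅ Z.
  H_1: rank ker ∂_1 − rank ∂_2 = (15 − 5) − 10 = 0, and ∂_2 has invariant factor 2 > 1, so H_1 ≅ Z_2.
  H_2: rank ker ∂_2 − rank ∂_3 = (10 − 10) − 0 = 0, and there is no ∂_3, so H_2 ≅ 0.

(K is a triangulation of the real projective plane RP^2.)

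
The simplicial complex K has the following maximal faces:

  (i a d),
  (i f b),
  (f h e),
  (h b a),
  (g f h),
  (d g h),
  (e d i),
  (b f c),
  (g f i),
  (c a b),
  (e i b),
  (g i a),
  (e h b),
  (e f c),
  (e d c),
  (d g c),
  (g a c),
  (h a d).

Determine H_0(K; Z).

Take the total order a < b < c < d < e < f < g < h < i on the vertex set. Then K (dimension 2) consists of the simplices:

  0-simplices (9): a, b, c, d, e, f, g, h, i
  1-simplices (27): ab, ac, ad, ag, ah, ai, bc, be, bf, bh, bi, cd, ce, cf, cg, de, dg, dh, di, ef, eh, ei, fg, fh, fi, gh, gi
  2-simplices (18): abc, abh, acg, adh, adi, agi, bcf, beh, bei, bfi, cde, cdg, cef, dei, dgh, efh, fgh, fgi

giving chain groups C_0 ≅ Z^9, C_1 ≅ Z^27, C_2 ≅ Z^18.

The boundary map ∂_1: C_1 → C_0 maps an edge to its endpoints' difference, ∂[p,q] = q − p. For instance
  ∂be = e − b.
As a 9×27 matrix over Z this has rank 8, with invariant factors (1,1,1,1,1,1,1,1).

Boundary ∂_2: C_2 → C_1 maps a triangle to the signed sum of its edges. For instance
  ∂acg = cg − ag + ac,
  ∂adh = dh − ah + ad.
The 27×18 boundary matrix has rank 18 and Smith normal form diag(1,1,1,1,1,1,1,1,1,1,1,1,1,1,1,1,1,2).

Computing H_k = (kernel of ∂_k) / (image of ∂_{k+1}):

  H_0: rank C_0 − rank ∂_1 = 9 − 8 = 1, and the invariant factors of ∂_1 are all 1, so H_0 ≅ Z.

(K is a triangulation of the Klein bottle.)

H_0 = Z.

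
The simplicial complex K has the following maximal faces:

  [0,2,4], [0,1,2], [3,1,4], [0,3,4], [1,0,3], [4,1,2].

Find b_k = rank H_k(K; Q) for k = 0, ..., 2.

K has 5 vertices, 9 edges, 6 triangles.
rank ∂_0 = 0, rank ∂_1 = 4 ⇒ b_0 = 5 − 0 − 4 = 1; all invariant factors of ∂_1 are 1 so no torsion. So H_0 ≅ Z.
rank ∂_1 = 4, rank ∂_2 = 5 ⇒ b_1 = 9 − 4 − 5 = 0; all invariant factors of ∂_2 are 1 so no torsion. So H_1 ≅ 0.
rank ∂_2 = 5, rank ∂_3 = 0 ⇒ b_2 = 6 − 5 − 0 = 1. So H_2 ≅ Z.

b_0 = 1, b_1 = 0, b_2 = 1.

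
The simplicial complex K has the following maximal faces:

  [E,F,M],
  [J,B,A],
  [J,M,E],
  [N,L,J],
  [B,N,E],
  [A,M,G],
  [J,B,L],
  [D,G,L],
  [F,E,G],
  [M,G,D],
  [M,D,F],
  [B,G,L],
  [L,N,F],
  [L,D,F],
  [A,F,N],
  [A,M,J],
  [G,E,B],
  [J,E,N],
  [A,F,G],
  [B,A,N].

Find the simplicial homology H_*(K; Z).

H_0 = Z,  H_1 = Z ⊕ Z/2,  H_2 = 0.

Take the total order A < B < D < E < F < G < J < L < M < N on the vertex set. Then K (dimension 2) consists of the simplices:

  0-simplices (10): A, B, D, E, F, G, J, L, M, N
  1-simplices (30): AB, AF, AG, AJ, AM, AN, BE, BG, BJ, BL, BN, DF, DG, DL, DM, EF, EG, EJ, EM, EN, FG, FL, FM, FN, GL, GM, JL, JM, JN, LN
  2-simplices (20): ABJ, ABN, AFG, AFN, AGM, AJM, BEG, BEN, BGL, BJL, DFL, DFM, DGL, DGM, EFG, EFM, EJM, EJN, FLN, JLN

so the chain groups are C_0 ≅ Z^10, C_1 ≅ Z^30, C_2 ≅ Z^20.

∂_1: C_1 → C_0 is given by ∂[p,q] = [q] − [p].
This gives a 10×30 integer matrix of rank 9; reducing to Smith normal form yields diagonal entries (1,1,1,1,1,1,1,1,1).

The boundary map ∂_2: C_2 → C_1 acts by ∂[p,q,r] = [q,r] − [p,r] + [p,q]. For instance
  ∂BJL = JL − BL + BJ,
  ∂EFM = FM − EM + EF.
The 30×20 boundary matrix has rank 20 and Smith normal form diag(1,1,1,1,1,1,1,1,1,1,1,1,1,1,1,1,1,1,1,2).

From H_k ≅ ker(∂_k) / im(∂_{k+1}) we obtain:

  H_0: rank C_0 − rank ∂_1 = 10 − 9 = 1, and the invariant factors of ∂_1 are all 1, so H_0 = Z.
  H_1: rank ker ∂_1 − rank ∂_2 = (30 − 9) − 20 = 1, and ∂_2 has invariant factor 2 > 1, so H_1 = Z ⊕ Z/2.
  H_2: rank ker ∂_2 − rank ∂_3 = (20 − 20) − 0 = 0, and there is no ∂_3, so H_2 = 0.

(K is a triangulation of the Klein bottle.)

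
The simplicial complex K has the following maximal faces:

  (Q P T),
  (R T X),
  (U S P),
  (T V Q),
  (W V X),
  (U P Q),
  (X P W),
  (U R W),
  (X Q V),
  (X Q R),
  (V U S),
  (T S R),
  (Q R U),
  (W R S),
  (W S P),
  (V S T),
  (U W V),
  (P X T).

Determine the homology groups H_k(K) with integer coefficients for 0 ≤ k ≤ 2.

H_0 ≅ Z,  H_1 ≅ Z ⊕ Z/2,  H_2 = 0.

Take the total order P < Q < R < S < T < U < V < W < X on the vertex set. Then K (dimension 2) consists of the simplices:

  0-simplices (9): P, Q, R, S, T, U, V, W, X
  1-simplices (27): PQ, PS, PT, PU, PW, PX, QR, QT, QU, QV, QX, RS, RT, RU, RW, RX, ST, SU, SV, SW, TV, TX, UV, UW, VW, VX, WX
  2-simplices (18): PQT, PQU, PSU, PSW, PTX, PWX, QRU, QRX, QTV, QVX, RST, RSW, RTX, RUW, STV, SUV, UVW, VWX

Hence C_0 ≅ Z^9, C_1 ≅ Z^27, C_2 ≅ Z^18.

The boundary map ∂_1: C_1 → C_0 sends each edge [p,q] (with p < q) to q − p. For instance
  ∂QR = R − Q.
This gives a 9×27 integer matrix of rank 8; reducing to Smith normal form yields diagonal entries (1,1,1,1,1,1,1,1).

∂_2: C_2 → C_1 maps a triangle to the signed sum of its edges. For instance
  ∂RUW = UW − RW + RU,
  ∂PTX = TX − PX + PT.
The resulting 27×18 matrix has rank 18, and its Smith normal form has invariant factors (1,1,1,1,1,1,1,1,1,1,1,1,1,1,1,1,1,2).

Computing H_k = (kernel of ∂_k) / (image of ∂_{k+1}):

  H_0: rank C_0 − rank ∂_1 = 9 − 8 = 1, and the invariant factors of ∂_1 are all 1, so H_0 = Z.
  H_1: rank ker ∂_1 − rank ∂_2 = (27 − 8) − 18 = 1, and ∂_2 has invariant factor 2 > 1, so H_1 = Z ⊕ Z/2.
  H_2: rank ker ∂_2 − rank ∂_3 = (18 − 18) − 0 = 0, and there is no ∂_3, so H_2 = 0.

As a check, the Euler characteristic is 9 − 27 + 18 = 0, which agrees with 1 − 1 + 0 = 0.
(K is a triangulation of the Klein bottle.)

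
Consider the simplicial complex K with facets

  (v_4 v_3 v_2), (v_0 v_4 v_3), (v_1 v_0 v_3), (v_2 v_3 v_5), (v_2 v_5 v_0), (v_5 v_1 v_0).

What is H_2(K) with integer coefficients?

Fix the vertex order v_0 < v_1 < v_2 < v_3 < v_4 < v_5 and write every simplex with vertices in increasing order. Then dim K = 2 and the simplices of K are:

  0-simplices (6): [v_0], [v_1], [v_2], [v_3], [v_4], [v_5]
  1-simplices (12): [v_0,v_1], [v_0,v_2], [v_0,v_3], [v_0,v_4], [v_0,v_5], [v_1,v_3], [v_1,v_5], [v_2,v_3], [v_2,v_4], [v_2,v_5], [v_3,v_4], [v_3,v_5]
  2-simplices (6): [v_0,v_1,v_3], [v_0,v_1,v_5], [v_0,v_2,v_5], [v_0,v_3,v_4], [v_2,v_3,v_4], [v_2,v_3,v_5]

Hence C_0 ≅ Z^6, C_1 ≅ Z^12, C_2 ≅ Z^6.

Boundary ∂_1: C_1 → C_0 maps an edge to its endpoints' difference, ∂[p,q] = q − p. For instance
  ∂[v_0,v_1] = [v_1] − [v_0].
The resulting 6×12 matrix has rank 5, and its Smith normal form has invariant factors (1,1,1,1,1).

∂_2: C_2 → C_1 maps a triangle to the signed sum of its edges. For instance
  ∂[v_0,v_1,v_3] = [v_1,v_3] − [v_0,v_3] + [v_0,v_1],
  ∂[v_0,v_3,v_4] = [v_3,v_4] − [v_0,v_4] + [v_0,v_3].
As a 12×6 matrix over Z this has rank 6, with invariant factors (1,1,1,1,1,1).

From H_k ≅ ker(∂_k) / im(∂_{k+1}) we obtain:

  H_2: rank ker ∂_2 − rank ∂_3 = (6 − 6) − 0 = 0, and there is no ∂_3, so H_2 ≅ 0.

(K is a triangulation of the cylinder S^1 x I.)

H_2 = 0.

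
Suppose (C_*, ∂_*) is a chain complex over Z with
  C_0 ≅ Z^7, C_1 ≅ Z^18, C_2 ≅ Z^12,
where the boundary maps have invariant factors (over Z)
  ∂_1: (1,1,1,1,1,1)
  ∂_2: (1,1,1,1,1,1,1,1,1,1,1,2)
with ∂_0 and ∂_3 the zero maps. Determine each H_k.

H_0: b_0 = 7 − 0 − 6 = 1; torsion from ∂_1 factors > 1: none. So H_0 = Z.
H_1: b_1 = 18 − 6 − 12 = 0; torsion from ∂_2 factors > 1: [2]. So H_1 = Z/2Z.
H_2: b_2 = 12 − 12 − 0 = 0; torsion from ∂_3 factors > 1: none. So H_2 = 0.

H_0 = Z,  H_1 = Z/2Z,  H_2 = 0.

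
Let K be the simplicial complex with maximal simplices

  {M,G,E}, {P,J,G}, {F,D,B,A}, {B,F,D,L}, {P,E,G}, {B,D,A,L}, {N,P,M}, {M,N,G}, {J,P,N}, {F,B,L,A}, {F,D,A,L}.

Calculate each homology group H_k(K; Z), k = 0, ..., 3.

H_0 ≅ Z^2,  H_1 ≅ Z,  H_2 = 0,  H_3 ≅ Z.

Order the vertices as A < B < D < E < F < G < J < L < M < N < P. Listing each simplex with vertices in this order, K has dimension 3 with simplices:

  0-simplices (11): A, B, D, E, F, G, J, L, M, N, P
  1-simplices (22): AB, AD, AF, AL, BD, BF, BL, DF, DL, EG, EM, EP, FL, GJ, GM, GN, GP, JN, JP, MN, MP, NP
  2-simplices (16): ABD, ABF, ABL, ADF, ADL, AFL, BDF, BDL, BFL, DFL, EGM, EGP, GJP, GMN, JNP, MNP
  3-simplices (5): ABDF, ABDL, ABFL, ADFL, BDFL

Hence C_0 ≅ Z^11, C_1 ≅ Z^22, C_2 ≅ Z^16, C_3 ≅ Z^5.

∂_1: C_1 → C_0 is given by ∂[p,q] = [q] − [p].
The 11×22 boundary matrix has rank 9 and Smith normal form diag(1,1,1,1,1,1,1,1,1).

The boundary map ∂_2: C_2 → C_1 sends each 2-simplex [p,q,r] to [q,r] − [p,r] + [p,q]. For instance
  ∂EGM = GM − EM + EG,
  ∂MNP = NP − MP + MN.
This gives a 22×16 integer matrix of rank 12; reducing to Smith normal form yields diagonal entries (1,1,1,1,1,1,1,1,1,1,1,1).

∂_3: C_3 → C_2 sends each 3-simplex σ to the alternating sum Σ_i (−1)^i (σ with its i-th vertex removed). For instance
  ∂ABDF = BDF − ADF + ABF − ABD,
  ∂ABDL = BDL − ADL + ABL − ABD.
As a 16×5 matrix over Z this has rank 4, with invariant factors (1,1,1,1).

Computing H_k = (kernel of ∂_k) / (image of ∂_{k+1}):

  H_0: rank C_0 − rank ∂_1 = 11 − 9 = 2, and the invariant factors of ∂_1 are all 1, so H_0 ≅ Z^2.
  H_1: rank ker ∂_1 − rank ∂_2 = (22 − 9) − 12 = 1, and the invariant factors of ∂_2 are all 1, so H_1 ≅ Z.
  H_2: rank ker ∂_2 − rank ∂_3 = (16 − 12) − 4 = 0, and the invariant factors of ∂_3 are all 1, so H_2 ≅ 0.
  H_3: rank ker ∂_3 − rank ∂_4 = (5 − 4) − 0 = 1, and there is no ∂_4, so H_3 ≅ Z.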